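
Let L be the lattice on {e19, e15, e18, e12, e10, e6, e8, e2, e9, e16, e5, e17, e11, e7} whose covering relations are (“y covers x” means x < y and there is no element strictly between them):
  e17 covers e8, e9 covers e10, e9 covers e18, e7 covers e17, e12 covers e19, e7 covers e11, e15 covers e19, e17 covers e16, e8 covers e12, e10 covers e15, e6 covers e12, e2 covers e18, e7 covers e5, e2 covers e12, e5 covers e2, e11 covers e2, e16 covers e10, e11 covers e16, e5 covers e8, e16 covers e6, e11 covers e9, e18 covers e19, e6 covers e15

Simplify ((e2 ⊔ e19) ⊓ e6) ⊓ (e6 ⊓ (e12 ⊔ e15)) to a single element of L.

e12

e2 ∨ e19 = e2
e2 ∧ e6 = e12
e12 ∨ e15 = e6
e6 ∧ e6 = e6
e12 ∧ e6 = e12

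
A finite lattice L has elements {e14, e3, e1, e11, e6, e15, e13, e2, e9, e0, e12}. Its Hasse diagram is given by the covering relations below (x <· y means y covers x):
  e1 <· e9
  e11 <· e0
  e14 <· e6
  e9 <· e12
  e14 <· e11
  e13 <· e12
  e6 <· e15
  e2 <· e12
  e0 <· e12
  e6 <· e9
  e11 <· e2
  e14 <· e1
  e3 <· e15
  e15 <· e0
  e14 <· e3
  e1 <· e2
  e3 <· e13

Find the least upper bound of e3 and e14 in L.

e3

Common upper bounds of {e3, e14}: e0, e12, e13, e15, e3.
The least among these is e3.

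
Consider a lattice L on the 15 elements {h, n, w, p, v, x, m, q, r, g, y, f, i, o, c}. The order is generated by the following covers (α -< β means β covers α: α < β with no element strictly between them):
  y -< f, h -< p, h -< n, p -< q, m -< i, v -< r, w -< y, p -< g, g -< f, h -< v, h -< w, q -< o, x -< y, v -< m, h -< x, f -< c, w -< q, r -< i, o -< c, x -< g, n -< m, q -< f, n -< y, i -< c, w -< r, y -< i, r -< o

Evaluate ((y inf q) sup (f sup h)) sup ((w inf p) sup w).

f

y ∧ q = w
f ∨ h = f
w ∨ f = f
w ∧ p = h
h ∨ w = w
f ∨ w = f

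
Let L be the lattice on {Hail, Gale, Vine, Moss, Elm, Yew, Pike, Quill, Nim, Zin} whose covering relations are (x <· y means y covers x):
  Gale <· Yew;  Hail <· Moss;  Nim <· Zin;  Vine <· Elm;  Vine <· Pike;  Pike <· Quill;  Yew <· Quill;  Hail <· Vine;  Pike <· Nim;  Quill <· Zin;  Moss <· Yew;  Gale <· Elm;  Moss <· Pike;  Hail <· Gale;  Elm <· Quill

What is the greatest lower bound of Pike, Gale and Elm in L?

Common lower bounds of {Pike, Gale, Elm}: Hail.
The greatest among these is Hail.

Hail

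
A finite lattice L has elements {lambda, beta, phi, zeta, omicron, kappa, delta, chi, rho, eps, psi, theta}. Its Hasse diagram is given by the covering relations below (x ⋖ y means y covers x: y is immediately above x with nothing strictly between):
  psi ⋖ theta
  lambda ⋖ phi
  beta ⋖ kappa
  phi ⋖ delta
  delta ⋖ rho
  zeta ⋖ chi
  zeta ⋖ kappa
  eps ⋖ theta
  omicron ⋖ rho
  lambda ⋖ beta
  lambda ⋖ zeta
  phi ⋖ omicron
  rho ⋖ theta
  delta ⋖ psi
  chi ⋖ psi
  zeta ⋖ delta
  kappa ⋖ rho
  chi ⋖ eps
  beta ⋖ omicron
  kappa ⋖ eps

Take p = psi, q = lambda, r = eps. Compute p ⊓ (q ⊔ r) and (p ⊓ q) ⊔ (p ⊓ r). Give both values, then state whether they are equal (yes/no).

chi; chi; yes

q ⊔ r = eps, so p ⊓ (q ⊔ r) = psi ⊓ eps = chi.
p ⊓ q = lambda and p ⊓ r = chi, so (p ⊓ q) ⊔ (p ⊓ r) = lambda ⊔ chi = chi.
Equal: yes.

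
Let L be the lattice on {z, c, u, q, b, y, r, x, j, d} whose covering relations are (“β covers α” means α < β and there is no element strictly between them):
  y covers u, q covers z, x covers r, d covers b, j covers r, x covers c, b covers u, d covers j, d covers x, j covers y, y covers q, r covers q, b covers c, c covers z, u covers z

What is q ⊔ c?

x

Common upper bounds of {q, c}: d, x.
The least among these is x.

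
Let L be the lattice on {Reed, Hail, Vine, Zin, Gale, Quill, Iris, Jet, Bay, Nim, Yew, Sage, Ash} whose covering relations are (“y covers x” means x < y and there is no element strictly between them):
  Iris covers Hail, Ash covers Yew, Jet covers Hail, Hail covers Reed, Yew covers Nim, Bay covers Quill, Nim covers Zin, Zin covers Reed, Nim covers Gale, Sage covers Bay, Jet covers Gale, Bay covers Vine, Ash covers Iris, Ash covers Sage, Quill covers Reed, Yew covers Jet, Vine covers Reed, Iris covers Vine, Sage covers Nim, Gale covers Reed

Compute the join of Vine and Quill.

Common upper bounds of {Vine, Quill}: Ash, Bay, Sage.
The least among these is Bay.

Bay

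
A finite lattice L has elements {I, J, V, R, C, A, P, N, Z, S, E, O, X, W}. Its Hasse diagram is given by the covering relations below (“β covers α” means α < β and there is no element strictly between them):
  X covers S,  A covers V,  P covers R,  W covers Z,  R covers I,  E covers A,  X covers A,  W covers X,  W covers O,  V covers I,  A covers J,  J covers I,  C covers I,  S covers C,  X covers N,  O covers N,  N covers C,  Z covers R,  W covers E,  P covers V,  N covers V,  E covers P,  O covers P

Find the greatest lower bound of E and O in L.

Common lower bounds of {E, O}: I, P, R, V.
The greatest among these is P.

P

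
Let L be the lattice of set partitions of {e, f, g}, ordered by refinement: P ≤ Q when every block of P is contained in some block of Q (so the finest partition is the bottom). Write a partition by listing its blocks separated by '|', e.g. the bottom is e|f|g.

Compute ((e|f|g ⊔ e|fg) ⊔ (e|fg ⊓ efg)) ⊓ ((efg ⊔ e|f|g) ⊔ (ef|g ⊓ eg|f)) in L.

e|fg

e|f|g ∨ e|fg = e|fg
e|fg ∧ efg = e|fg
e|fg ∨ e|fg = e|fg
efg ∨ e|f|g = efg
ef|g ∧ eg|f = e|f|g
efg ∨ e|f|g = efg
e|fg ∧ efg = e|fg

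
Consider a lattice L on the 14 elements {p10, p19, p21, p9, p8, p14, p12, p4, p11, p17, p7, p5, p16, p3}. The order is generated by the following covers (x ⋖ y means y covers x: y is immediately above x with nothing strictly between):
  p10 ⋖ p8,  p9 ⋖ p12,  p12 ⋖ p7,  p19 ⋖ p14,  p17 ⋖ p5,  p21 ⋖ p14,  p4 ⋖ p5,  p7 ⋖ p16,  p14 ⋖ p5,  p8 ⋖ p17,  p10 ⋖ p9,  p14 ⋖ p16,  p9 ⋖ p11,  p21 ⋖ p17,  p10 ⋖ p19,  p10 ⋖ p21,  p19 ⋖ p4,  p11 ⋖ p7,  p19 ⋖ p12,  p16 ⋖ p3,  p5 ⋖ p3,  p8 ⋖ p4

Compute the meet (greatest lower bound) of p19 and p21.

p10

Common lower bounds of {p19, p21}: p10.
The greatest among these is p10.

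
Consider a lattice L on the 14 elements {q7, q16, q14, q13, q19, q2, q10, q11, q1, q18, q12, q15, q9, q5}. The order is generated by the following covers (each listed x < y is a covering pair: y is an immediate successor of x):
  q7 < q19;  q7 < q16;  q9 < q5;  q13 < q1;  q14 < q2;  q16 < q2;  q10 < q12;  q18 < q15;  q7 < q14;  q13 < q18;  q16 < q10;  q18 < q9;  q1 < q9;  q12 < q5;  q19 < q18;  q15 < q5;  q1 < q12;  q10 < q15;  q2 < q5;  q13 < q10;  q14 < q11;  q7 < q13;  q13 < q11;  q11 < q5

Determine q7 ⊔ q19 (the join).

Common upper bounds of {q7, q19}: q15, q18, q19, q5, q9.
The least among these is q19.

q19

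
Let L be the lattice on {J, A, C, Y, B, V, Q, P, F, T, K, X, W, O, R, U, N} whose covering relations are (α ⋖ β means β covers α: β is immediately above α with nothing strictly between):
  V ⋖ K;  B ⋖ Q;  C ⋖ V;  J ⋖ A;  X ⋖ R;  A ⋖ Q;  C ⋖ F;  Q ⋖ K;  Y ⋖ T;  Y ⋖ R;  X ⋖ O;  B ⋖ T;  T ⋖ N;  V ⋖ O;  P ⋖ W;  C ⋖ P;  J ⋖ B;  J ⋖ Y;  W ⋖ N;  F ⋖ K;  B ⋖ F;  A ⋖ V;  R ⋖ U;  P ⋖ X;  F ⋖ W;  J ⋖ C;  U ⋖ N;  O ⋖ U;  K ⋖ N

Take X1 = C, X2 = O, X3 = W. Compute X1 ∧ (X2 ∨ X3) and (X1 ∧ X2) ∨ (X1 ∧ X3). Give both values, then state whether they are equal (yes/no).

C; C; yes

X2 ∨ X3 = N, so X1 ∧ (X2 ∨ X3) = C ∧ N = C.
X1 ∧ X2 = C and X1 ∧ X3 = C, so (X1 ∧ X2) ∨ (X1 ∧ X3) = C ∨ C = C.
Equal: yes.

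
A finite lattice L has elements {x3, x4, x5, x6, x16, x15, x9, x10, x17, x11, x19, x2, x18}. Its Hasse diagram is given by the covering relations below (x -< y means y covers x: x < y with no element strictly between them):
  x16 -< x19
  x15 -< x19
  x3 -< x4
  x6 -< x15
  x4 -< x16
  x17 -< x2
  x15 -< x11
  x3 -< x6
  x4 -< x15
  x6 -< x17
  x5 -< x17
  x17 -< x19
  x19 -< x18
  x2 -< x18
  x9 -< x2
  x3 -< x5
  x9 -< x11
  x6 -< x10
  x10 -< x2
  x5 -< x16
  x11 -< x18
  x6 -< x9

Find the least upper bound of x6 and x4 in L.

Common upper bounds of {x6, x4}: x11, x15, x18, x19.
The least among these is x15.

x15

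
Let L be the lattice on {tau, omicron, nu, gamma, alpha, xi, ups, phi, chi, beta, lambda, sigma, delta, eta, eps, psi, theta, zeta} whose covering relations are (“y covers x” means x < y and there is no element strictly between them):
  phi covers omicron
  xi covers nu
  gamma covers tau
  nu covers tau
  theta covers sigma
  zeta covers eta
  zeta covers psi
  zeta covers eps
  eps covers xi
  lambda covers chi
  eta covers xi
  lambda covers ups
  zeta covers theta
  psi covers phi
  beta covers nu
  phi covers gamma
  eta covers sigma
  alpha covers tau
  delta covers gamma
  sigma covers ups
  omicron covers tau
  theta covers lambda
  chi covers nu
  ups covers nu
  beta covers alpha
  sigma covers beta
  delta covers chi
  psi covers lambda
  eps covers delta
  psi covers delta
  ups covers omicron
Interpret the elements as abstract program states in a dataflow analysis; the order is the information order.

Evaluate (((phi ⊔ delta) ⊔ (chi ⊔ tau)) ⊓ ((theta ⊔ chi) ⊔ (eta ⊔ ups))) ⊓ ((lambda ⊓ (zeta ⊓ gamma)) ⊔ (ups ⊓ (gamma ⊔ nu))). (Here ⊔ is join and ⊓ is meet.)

nu

phi ∨ delta = psi
chi ∨ tau = chi
psi ∨ chi = psi
theta ∨ chi = theta
eta ∨ ups = eta
theta ∨ eta = zeta
psi ∧ zeta = psi
zeta ∧ gamma = gamma
lambda ∧ gamma = tau
gamma ∨ nu = delta
ups ∧ delta = nu
tau ∨ nu = nu
psi ∧ nu = nu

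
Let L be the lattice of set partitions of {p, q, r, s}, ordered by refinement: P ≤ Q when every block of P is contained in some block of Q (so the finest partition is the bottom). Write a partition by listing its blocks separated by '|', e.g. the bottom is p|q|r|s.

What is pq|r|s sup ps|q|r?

Common upper bounds of {pq|r|s, ps|q|r}: pqrs, pqs|r.
The least among these is pqs|r.

pqs|r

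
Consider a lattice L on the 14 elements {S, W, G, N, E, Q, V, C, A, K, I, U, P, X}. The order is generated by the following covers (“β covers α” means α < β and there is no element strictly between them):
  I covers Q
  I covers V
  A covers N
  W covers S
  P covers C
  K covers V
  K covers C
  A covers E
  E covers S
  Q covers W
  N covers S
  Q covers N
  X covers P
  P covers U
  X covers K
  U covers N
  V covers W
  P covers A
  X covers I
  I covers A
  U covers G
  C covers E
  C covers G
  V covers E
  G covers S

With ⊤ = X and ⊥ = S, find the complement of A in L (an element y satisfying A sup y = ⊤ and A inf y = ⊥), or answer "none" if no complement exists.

none

For every candidate y, either A ∨ y ≠ X or A ∧ y ≠ S; no complement exists.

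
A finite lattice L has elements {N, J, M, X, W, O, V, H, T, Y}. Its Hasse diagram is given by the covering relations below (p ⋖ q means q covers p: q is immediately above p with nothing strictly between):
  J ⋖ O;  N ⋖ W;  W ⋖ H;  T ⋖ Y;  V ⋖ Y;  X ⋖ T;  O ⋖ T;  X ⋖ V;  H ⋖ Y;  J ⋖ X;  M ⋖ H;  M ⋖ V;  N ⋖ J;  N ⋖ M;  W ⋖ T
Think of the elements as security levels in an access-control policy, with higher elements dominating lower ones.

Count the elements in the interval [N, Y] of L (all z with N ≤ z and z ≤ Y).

10

The interval [N, Y] = {H, J, M, N, O, T, V, W, X, Y}, which has 10 elements.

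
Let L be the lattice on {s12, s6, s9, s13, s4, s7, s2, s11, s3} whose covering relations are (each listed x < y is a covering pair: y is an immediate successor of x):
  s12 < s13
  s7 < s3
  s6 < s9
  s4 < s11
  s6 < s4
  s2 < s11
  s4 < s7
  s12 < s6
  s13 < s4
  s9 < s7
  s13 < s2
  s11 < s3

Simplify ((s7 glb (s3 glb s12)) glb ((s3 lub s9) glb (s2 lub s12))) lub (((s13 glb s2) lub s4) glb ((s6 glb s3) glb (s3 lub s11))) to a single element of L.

s6

s3 ∧ s12 = s12
s7 ∧ s12 = s12
s3 ∨ s9 = s3
s2 ∨ s12 = s2
s3 ∧ s2 = s2
s12 ∧ s2 = s12
s13 ∧ s2 = s13
s13 ∨ s4 = s4
s6 ∧ s3 = s6
s3 ∨ s11 = s3
s6 ∧ s3 = s6
s4 ∧ s6 = s6
s12 ∨ s6 = s6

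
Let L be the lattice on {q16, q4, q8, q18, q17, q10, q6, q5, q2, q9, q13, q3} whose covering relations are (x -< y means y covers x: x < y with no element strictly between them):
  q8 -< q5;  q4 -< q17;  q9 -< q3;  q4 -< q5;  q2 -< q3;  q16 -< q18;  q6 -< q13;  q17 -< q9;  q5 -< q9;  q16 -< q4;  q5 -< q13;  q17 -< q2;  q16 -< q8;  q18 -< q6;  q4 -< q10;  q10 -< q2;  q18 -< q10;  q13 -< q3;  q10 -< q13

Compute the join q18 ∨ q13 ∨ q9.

Common upper bounds of {q18, q13, q9}: q3.
The least among these is q3.

q3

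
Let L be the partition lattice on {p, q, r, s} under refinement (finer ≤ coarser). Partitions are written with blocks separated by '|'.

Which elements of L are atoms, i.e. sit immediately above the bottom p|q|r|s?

pq|r|s, pr|q|s, ps|q|r, p|qr|s, p|qs|r, p|q|rs

The atoms are exactly the elements that cover p|q|r|s: pq|r|s, pr|q|s, ps|q|r, p|qr|s, p|qs|r, p|q|rs.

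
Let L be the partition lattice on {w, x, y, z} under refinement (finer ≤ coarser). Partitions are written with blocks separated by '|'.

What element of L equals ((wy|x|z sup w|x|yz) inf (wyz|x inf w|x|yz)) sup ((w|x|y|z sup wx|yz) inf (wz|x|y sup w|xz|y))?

wy|x|z ∨ w|x|yz = wyz|x
wyz|x ∧ w|x|yz = w|x|yz
wyz|x ∧ w|x|yz = w|x|yz
w|x|y|z ∨ wx|yz = wx|yz
wz|x|y ∨ w|xz|y = wxz|y
wx|yz ∧ wxz|y = wx|y|z
w|x|yz ∨ wx|y|z = wx|yz

wx|yz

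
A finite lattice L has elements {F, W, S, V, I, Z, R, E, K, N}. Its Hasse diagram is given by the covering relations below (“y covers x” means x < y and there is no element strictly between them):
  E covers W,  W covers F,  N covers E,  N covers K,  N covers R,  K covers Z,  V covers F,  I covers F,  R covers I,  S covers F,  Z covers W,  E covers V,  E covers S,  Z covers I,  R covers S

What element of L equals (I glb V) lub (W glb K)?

I ∧ V = F
W ∧ K = W
F ∨ W = W

W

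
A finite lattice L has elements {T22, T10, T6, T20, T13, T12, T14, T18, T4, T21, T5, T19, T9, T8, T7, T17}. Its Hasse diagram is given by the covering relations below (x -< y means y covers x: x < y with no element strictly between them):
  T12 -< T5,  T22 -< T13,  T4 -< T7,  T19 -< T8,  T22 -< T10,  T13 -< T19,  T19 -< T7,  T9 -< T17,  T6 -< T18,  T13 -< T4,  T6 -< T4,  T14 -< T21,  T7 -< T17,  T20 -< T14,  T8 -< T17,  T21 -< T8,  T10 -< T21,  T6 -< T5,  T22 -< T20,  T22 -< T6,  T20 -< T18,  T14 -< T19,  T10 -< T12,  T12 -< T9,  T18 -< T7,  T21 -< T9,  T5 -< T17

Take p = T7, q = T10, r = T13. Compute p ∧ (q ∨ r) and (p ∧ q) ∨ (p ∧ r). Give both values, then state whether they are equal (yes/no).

q ∨ r = T8, so p ∧ (q ∨ r) = T7 ∧ T8 = T19.
p ∧ q = T22 and p ∧ r = T13, so (p ∧ q) ∨ (p ∧ r) = T22 ∨ T13 = T13.
Equal: no.

T19; T13; no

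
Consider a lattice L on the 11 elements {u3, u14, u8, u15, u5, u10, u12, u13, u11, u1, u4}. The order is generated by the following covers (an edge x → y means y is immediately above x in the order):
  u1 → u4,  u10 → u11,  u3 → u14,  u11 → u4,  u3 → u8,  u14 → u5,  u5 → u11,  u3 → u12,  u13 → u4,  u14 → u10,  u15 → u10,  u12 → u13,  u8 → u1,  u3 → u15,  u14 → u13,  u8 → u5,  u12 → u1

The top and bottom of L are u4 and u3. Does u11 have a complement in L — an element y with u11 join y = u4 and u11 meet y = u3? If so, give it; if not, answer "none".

Need y with u11 ∨ y = u4 and u11 ∧ y = u3.
Checking each element gives: u12.

u12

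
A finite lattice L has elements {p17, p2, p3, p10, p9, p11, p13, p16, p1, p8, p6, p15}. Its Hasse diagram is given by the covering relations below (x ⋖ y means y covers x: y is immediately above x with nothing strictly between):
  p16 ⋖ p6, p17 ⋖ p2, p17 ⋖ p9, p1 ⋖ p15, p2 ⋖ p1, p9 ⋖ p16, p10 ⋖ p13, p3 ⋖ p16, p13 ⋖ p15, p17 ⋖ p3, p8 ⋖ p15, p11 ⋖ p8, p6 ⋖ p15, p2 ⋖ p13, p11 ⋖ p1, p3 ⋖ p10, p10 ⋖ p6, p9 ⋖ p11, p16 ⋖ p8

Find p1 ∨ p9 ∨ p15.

Common upper bounds of {p1, p9, p15}: p15.
The least among these is p15.

p15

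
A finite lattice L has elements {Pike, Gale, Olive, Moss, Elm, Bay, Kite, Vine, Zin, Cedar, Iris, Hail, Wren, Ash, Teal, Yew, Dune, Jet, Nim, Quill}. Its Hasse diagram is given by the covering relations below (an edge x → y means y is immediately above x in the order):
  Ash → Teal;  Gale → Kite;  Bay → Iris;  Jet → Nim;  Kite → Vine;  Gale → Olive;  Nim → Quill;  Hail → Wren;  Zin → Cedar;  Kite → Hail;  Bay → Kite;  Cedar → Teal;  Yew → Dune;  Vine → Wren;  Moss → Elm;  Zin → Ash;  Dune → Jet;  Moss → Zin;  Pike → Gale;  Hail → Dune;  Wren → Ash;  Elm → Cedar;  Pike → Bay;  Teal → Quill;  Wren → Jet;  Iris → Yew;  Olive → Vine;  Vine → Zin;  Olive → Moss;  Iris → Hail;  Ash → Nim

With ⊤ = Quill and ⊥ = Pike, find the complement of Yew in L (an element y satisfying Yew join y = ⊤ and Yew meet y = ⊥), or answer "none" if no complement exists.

Need y with Yew ∨ y = Quill and Yew ∧ y = Pike.
Checking each element gives: Elm.

Elm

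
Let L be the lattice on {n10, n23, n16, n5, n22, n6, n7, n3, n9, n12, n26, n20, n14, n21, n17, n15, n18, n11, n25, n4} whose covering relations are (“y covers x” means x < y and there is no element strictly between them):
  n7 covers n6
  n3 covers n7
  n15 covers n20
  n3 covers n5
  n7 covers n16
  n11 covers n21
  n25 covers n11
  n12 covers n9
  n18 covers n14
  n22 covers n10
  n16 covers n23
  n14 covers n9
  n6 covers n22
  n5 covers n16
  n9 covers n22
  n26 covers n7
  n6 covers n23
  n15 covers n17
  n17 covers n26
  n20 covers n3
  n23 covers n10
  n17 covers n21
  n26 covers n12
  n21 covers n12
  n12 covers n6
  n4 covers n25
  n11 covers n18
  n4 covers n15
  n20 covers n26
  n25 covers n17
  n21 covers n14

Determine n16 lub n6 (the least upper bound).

Common upper bounds of {n16, n6}: n15, n17, n20, n25, n26, n3, n4, n7.
The least among these is n7.

n7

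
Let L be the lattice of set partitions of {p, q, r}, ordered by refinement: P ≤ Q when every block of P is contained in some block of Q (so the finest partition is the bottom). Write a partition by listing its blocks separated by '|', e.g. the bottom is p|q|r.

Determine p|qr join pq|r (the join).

pqr

The join of p|qr and pq|r merges any blocks that overlap across the partitions, giving pqr.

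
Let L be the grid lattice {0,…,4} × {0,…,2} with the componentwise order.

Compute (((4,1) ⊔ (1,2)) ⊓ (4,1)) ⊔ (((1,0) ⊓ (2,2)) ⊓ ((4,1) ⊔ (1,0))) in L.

(4,1)

(4,1) ∨ (1,2) = (4,2)
(4,2) ∧ (4,1) = (4,1)
(1,0) ∧ (2,2) = (1,0)
(4,1) ∨ (1,0) = (4,1)
(1,0) ∧ (4,1) = (1,0)
(4,1) ∨ (1,0) = (4,1)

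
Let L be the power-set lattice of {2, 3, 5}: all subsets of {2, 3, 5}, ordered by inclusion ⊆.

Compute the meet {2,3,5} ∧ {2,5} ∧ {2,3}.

Under ⊆, meet is intersection: {2,3,5} ∩ {2,5} ∩ {2,3} = {2}.

{2}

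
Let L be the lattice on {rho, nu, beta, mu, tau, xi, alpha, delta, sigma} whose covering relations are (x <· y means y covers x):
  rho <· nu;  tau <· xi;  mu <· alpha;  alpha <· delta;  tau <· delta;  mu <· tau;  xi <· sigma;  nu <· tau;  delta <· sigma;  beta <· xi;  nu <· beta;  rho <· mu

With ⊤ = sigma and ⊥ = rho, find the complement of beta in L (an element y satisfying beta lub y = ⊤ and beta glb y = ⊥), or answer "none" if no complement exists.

Need y with beta ∨ y = sigma and beta ∧ y = rho.
Checking each element gives: alpha.

alpha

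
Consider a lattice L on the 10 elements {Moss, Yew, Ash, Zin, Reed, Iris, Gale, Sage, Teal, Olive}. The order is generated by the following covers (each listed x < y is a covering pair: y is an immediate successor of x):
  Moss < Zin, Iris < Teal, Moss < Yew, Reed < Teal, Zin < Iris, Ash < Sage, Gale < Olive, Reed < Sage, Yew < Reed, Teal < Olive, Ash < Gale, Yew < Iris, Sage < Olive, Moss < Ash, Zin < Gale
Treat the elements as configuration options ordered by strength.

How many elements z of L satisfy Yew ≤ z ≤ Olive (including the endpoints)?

6

The interval [Yew, Olive] = {Iris, Olive, Reed, Sage, Teal, Yew}, which has 6 elements.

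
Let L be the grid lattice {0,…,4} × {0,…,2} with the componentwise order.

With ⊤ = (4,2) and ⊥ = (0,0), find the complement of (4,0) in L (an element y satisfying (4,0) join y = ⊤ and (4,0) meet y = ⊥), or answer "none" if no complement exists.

(0,2)

Need y with (4,0) ∨ y = (4,2) and (4,0) ∧ y = (0,0).
Checking each element gives: (0,2).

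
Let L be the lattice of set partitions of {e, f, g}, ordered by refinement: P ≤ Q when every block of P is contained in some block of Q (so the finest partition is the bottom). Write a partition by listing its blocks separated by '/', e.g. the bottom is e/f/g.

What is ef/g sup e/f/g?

The join of ef/g and e/f/g merges any blocks that overlap across the partitions, giving ef/g.

ef/g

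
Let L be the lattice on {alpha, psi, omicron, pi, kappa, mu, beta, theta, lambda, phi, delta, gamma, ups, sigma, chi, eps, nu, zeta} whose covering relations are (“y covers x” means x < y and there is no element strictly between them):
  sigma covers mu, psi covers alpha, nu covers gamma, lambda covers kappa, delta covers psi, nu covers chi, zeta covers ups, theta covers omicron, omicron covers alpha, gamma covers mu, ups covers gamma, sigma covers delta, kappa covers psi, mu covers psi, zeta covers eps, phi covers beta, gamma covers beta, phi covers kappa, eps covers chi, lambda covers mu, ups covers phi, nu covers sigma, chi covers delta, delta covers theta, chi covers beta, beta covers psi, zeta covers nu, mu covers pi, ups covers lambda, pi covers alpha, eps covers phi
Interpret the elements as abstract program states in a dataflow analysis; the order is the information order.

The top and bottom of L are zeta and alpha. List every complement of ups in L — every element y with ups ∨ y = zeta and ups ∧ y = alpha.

omicron, theta

Need y with ups ∨ y = zeta and ups ∧ y = alpha.
Checking each element gives: omicron, theta.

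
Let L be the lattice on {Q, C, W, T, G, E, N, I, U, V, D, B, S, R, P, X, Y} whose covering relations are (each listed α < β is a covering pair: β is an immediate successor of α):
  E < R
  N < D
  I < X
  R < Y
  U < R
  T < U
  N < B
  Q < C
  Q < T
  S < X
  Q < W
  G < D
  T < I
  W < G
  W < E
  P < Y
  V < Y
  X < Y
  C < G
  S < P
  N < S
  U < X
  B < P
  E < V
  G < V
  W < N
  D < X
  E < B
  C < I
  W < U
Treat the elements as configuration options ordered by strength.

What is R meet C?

Q

Common lower bounds of {R, C}: Q.
The greatest among these is Q.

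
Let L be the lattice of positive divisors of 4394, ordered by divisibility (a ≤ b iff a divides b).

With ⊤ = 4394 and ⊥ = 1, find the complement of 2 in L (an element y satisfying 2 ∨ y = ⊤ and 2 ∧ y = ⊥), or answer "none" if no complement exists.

2197

Need y with 2 ∨ y = 4394 and 2 ∧ y = 1.
Checking each element gives: 2197.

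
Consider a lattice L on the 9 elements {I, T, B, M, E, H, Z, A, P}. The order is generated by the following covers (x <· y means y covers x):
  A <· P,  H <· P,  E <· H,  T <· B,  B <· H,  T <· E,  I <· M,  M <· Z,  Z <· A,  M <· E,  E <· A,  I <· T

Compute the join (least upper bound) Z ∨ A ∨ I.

A

Common upper bounds of {Z, A, I}: A, P.
The least among these is A.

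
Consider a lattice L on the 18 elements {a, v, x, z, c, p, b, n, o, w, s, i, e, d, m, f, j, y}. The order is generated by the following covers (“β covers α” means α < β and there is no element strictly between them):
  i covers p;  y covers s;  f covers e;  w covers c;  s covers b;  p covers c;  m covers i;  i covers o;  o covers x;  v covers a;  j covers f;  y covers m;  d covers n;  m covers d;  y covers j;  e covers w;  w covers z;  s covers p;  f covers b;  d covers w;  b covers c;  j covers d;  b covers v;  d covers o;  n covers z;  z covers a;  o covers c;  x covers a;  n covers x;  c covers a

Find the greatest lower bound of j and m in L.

Common lower bounds of {j, m}: a, c, d, n, o, w, x, z.
The greatest among these is d.

d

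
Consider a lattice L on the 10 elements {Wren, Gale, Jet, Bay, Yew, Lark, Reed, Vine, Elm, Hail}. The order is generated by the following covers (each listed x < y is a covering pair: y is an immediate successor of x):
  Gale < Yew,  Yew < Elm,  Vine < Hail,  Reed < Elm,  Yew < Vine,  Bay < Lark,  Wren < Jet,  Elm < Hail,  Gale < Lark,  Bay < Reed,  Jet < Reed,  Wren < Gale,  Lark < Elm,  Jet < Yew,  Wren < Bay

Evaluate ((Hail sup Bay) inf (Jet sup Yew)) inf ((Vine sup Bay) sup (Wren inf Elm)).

Hail ∨ Bay = Hail
Jet ∨ Yew = Yew
Hail ∧ Yew = Yew
Vine ∨ Bay = Hail
Wren ∧ Elm = Wren
Hail ∨ Wren = Hail
Yew ∧ Hail = Yew

Yew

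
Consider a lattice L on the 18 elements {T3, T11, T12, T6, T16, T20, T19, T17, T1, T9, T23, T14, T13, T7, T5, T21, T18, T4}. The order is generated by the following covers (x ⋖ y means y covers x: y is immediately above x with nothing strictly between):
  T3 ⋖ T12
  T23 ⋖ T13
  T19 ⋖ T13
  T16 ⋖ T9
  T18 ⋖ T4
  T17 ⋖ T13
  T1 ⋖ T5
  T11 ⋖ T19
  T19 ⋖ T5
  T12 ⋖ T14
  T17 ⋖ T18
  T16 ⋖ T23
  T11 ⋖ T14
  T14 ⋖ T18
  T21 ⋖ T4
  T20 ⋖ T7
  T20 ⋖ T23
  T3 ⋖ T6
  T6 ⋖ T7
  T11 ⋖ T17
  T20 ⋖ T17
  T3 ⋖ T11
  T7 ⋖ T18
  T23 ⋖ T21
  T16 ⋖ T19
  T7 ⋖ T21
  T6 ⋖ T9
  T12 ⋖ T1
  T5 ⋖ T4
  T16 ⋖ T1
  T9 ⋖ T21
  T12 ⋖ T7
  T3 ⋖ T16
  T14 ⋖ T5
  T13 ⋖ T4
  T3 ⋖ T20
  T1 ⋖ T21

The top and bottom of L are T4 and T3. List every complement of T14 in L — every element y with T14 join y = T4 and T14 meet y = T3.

T23, T9

Need y with T14 ∨ y = T4 and T14 ∧ y = T3.
Checking each element gives: T23, T9.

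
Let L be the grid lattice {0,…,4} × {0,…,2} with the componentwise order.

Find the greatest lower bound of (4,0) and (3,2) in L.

In a product of chains, the meet is componentwise min, giving (3,0).

(3,0)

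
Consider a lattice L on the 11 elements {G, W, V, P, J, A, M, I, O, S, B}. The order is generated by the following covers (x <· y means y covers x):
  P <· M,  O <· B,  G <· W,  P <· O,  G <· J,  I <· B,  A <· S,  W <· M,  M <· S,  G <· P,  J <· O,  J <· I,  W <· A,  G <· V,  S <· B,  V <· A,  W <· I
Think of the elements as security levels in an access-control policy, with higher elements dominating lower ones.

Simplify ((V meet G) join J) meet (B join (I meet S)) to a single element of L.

J

V ∧ G = G
G ∨ J = J
I ∧ S = W
B ∨ W = B
J ∧ B = J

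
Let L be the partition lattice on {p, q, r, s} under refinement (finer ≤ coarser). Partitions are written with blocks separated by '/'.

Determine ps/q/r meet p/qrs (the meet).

p/q/r/s

Common lower bounds of {ps/q/r, p/qrs}: p/q/r/s.
The greatest among these is p/q/r/s.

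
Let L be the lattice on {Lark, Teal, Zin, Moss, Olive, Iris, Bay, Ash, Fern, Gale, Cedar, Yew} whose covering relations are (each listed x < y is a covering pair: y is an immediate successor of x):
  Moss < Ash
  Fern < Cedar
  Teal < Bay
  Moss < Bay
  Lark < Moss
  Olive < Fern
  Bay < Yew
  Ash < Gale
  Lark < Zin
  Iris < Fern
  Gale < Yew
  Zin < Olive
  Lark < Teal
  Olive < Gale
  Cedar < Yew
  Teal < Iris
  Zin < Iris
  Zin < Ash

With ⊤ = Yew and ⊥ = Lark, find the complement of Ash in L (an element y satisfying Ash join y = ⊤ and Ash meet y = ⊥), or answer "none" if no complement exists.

Need y with Ash ∨ y = Yew and Ash ∧ y = Lark.
Checking each element gives: Teal.

Teal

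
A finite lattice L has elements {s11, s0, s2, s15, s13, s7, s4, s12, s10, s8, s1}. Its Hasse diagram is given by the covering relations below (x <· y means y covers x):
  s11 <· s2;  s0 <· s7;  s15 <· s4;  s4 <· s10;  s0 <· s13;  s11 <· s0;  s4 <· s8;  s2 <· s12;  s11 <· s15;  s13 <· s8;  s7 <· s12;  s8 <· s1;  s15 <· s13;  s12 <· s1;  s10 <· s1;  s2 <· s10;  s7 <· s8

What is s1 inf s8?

Common lower bounds of {s1, s8}: s0, s11, s13, s15, s4, s7, s8.
The greatest among these is s8.

s8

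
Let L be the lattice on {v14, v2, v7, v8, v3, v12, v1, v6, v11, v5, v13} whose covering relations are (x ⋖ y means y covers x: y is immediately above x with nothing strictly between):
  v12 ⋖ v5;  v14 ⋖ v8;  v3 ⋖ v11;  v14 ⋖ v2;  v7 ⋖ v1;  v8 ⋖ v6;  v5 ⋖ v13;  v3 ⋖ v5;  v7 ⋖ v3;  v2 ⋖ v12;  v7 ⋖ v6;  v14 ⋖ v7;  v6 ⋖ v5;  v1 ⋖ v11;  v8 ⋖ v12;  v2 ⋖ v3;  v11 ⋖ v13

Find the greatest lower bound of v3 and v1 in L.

Common lower bounds of {v3, v1}: v14, v7.
The greatest among these is v7.

v7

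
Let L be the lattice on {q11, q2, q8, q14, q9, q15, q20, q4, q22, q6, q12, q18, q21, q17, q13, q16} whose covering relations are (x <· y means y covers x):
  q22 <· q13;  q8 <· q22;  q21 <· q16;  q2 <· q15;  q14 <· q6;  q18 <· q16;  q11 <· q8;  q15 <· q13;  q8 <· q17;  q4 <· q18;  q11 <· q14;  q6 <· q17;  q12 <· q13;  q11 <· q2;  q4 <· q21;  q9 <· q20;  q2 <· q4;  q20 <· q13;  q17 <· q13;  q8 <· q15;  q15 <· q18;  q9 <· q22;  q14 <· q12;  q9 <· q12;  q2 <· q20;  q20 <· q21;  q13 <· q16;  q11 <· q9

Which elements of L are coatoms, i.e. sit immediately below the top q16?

q13, q18, q21

The coatoms are exactly the elements covered by q16: q13, q18, q21.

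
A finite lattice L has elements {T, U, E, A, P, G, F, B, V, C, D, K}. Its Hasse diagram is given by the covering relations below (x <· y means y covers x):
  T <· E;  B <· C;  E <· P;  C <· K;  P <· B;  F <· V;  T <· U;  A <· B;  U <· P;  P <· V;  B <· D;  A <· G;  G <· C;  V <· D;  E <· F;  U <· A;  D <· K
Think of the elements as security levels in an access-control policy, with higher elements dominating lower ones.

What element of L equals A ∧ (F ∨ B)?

A

F ∨ B = D
A ∧ D = A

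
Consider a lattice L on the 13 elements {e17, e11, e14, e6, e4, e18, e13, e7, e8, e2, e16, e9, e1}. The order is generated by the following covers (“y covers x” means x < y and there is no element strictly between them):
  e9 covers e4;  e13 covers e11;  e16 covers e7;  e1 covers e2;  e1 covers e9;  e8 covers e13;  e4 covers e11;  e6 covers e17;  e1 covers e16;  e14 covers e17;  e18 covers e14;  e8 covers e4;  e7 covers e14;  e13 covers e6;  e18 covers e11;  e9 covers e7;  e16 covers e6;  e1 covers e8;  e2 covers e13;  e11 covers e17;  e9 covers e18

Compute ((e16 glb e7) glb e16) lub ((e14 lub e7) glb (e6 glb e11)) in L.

e16 ∧ e7 = e7
e7 ∧ e16 = e7
e14 ∨ e7 = e7
e6 ∧ e11 = e17
e7 ∧ e17 = e17
e7 ∨ e17 = e7

e7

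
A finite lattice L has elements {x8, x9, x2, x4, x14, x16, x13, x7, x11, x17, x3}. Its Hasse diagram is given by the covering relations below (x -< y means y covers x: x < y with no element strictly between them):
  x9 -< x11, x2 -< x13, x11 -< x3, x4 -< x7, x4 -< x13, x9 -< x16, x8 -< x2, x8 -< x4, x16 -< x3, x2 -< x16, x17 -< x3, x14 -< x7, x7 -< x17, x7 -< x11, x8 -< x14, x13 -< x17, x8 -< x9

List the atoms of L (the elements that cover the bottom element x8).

The atoms are exactly the elements that cover x8: x14, x2, x4, x9.

x14, x2, x4, x9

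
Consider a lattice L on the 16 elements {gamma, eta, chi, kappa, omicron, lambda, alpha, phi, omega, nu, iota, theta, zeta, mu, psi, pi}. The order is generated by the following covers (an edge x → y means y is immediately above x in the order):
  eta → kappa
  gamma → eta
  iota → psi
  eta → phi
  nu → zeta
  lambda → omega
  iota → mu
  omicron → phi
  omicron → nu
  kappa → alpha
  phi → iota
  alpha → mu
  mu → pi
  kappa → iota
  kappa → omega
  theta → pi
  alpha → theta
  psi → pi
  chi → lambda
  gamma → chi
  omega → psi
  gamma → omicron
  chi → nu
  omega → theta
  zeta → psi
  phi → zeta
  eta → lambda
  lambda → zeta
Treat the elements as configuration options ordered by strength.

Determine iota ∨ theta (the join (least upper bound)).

pi

Common upper bounds of {iota, theta}: pi.
The least among these is pi.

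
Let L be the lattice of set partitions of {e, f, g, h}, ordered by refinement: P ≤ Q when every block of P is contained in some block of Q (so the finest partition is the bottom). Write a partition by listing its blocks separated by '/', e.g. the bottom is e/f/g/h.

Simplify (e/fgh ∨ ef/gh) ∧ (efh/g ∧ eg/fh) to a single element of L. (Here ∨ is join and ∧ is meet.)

e/fh/g

e/fgh ∨ ef/gh = efgh
efh/g ∧ eg/fh = e/fh/g
efgh ∧ e/fh/g = e/fh/g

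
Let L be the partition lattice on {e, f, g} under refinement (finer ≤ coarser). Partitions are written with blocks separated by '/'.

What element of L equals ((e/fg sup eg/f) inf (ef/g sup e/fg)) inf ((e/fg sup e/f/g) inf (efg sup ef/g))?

e/fg ∨ eg/f = efg
ef/g ∨ e/fg = efg
efg ∧ efg = efg
e/fg ∨ e/f/g = e/fg
efg ∨ ef/g = efg
e/fg ∧ efg = e/fg
efg ∧ e/fg = e/fg

e/fg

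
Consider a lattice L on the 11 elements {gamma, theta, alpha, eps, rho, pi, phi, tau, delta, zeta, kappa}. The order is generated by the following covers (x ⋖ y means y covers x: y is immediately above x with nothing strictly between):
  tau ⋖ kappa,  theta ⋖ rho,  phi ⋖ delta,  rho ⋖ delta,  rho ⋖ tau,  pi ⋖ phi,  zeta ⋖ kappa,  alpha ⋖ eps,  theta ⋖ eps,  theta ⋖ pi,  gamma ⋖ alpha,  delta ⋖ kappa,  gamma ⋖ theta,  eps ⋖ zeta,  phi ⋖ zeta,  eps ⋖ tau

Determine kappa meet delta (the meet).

Common lower bounds of {kappa, delta}: delta, gamma, phi, pi, rho, theta.
The greatest among these is delta.

delta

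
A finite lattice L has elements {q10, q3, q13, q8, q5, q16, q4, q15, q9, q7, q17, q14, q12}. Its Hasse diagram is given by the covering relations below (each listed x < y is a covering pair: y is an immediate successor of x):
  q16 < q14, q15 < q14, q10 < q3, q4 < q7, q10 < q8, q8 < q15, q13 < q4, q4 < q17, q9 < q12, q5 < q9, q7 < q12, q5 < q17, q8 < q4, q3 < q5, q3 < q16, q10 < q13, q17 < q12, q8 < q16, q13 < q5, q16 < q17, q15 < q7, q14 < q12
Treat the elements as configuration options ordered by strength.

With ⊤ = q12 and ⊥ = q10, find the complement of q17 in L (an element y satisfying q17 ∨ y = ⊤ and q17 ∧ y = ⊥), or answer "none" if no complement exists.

none

For every candidate y, either q17 ∨ y ≠ q12 or q17 ∧ y ≠ q10; no complement exists.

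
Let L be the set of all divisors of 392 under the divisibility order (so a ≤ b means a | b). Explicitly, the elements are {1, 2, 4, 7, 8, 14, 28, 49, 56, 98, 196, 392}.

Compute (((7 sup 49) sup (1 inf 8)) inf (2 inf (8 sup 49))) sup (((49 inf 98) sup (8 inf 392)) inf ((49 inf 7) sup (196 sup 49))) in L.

7 ∨ 49 = 49
1 ∧ 8 = 1
49 ∨ 1 = 49
8 ∨ 49 = 392
2 ∧ 392 = 2
49 ∧ 2 = 1
49 ∧ 98 = 49
8 ∧ 392 = 8
49 ∨ 8 = 392
49 ∧ 7 = 7
196 ∨ 49 = 196
7 ∨ 196 = 196
392 ∧ 196 = 196
1 ∨ 196 = 196

196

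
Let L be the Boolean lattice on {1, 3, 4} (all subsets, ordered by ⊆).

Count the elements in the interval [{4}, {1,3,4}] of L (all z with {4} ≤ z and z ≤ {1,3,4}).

4

The interval [{4}, {1,3,4}] = {{1,3,4}, {1,4}, {3,4}, {4}}, which has 4 elements.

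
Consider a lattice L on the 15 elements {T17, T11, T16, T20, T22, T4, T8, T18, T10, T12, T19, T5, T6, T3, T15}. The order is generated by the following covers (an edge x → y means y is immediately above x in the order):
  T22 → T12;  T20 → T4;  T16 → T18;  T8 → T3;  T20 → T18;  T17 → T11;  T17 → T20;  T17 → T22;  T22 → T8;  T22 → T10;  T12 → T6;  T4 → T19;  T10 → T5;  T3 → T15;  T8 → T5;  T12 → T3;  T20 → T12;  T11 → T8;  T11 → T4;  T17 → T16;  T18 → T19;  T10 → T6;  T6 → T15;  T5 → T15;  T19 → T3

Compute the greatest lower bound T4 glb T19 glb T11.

T11

Common lower bounds of {T4, T19, T11}: T11, T17.
The greatest among these is T11.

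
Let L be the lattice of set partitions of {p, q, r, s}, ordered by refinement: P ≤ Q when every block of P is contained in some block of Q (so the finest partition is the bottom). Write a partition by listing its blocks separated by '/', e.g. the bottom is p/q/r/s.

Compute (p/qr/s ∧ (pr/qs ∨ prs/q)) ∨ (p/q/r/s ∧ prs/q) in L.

p/qr/s

pr/qs ∨ prs/q = pqrs
p/qr/s ∧ pqrs = p/qr/s
p/q/r/s ∧ prs/q = p/q/r/s
p/qr/s ∨ p/q/r/s = p/qr/s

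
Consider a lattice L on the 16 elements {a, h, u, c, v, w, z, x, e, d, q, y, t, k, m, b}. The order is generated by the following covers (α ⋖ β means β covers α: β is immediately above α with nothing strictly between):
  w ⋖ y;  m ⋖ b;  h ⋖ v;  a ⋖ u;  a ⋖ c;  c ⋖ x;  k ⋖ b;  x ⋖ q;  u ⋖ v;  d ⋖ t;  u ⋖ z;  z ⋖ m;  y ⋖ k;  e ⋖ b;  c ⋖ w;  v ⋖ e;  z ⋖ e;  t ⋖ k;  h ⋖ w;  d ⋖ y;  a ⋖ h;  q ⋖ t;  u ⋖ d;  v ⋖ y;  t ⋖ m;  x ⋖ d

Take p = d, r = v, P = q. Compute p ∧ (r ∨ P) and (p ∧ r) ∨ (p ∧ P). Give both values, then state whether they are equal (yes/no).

r ∨ P = k, so p ∧ (r ∨ P) = d ∧ k = d.
p ∧ r = u and p ∧ P = x, so (p ∧ r) ∨ (p ∧ P) = u ∨ x = d.
Equal: yes.

d; d; yes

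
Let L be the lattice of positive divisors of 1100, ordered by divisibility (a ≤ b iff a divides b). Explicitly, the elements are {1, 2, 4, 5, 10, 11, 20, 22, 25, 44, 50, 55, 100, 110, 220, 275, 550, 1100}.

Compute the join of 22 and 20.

In the divisibility order, the join is the least common multiple: lcm(22, 20) = 220.

220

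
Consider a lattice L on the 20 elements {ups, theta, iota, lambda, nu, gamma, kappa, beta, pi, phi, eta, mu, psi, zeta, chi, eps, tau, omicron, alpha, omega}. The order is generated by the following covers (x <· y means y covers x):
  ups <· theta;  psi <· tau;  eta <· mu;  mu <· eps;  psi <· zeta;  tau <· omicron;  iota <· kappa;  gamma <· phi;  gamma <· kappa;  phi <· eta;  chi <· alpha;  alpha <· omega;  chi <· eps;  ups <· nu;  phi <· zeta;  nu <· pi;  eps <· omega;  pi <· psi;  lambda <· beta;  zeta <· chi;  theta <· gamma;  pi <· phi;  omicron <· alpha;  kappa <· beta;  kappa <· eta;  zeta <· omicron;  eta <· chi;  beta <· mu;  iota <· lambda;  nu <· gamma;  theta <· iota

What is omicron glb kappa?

gamma

Common lower bounds of {omicron, kappa}: gamma, nu, theta, ups.
The greatest among these is gamma.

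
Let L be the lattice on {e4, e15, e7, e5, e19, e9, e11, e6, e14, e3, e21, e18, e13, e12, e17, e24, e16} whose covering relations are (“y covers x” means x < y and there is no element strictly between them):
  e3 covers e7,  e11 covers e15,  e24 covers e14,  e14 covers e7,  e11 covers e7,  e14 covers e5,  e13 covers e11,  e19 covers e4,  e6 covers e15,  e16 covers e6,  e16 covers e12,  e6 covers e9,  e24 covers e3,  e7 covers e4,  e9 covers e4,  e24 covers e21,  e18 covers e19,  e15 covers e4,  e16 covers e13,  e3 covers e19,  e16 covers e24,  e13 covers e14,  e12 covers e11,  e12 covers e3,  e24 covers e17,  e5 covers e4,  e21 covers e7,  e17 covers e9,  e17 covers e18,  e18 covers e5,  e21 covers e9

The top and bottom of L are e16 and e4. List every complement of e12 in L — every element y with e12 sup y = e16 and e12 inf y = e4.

Need y with e12 ∨ y = e16 and e12 ∧ y = e4.
Checking each element gives: e5, e9.

e5, e9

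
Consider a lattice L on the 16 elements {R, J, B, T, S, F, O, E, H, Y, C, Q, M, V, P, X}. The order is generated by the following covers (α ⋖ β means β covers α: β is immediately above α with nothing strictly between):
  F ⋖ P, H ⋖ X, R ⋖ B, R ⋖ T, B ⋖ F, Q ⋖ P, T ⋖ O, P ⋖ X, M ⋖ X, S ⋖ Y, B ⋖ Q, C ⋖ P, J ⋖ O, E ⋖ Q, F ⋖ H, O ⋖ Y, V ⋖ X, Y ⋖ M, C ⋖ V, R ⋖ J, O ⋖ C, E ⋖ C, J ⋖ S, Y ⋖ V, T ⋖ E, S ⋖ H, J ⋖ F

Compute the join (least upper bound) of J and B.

F

Common upper bounds of {J, B}: F, H, P, X.
The least among these is F.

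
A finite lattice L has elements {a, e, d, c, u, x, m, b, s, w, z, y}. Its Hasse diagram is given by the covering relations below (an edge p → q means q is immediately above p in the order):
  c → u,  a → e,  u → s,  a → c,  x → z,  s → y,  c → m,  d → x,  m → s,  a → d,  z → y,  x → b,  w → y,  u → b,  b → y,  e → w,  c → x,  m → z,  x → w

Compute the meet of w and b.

Common lower bounds of {w, b}: a, c, d, x.
The greatest among these is x.

x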